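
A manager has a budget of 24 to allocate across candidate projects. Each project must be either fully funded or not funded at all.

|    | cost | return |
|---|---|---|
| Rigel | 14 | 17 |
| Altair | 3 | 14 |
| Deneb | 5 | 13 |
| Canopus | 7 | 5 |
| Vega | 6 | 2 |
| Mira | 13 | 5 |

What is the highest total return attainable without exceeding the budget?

Allowing fractional choices, the relaxed optimum would be about 45.4, but projects are indivisible.
Altair + Deneb + Canopus + Vega: cost 3 + 5 + 7 + 6 = 21 ≤ 24, return 14 + 13 + 5 + 2 = 34.
Rigel + Altair + Deneb: cost 14 + 3 + 5 = 22 ≤ 24, return 17 + 14 + 13 = 44.
Rigel + Altair + Canopus: cost 14 + 3 + 7 = 24 ≤ 24, return 17 + 14 + 5 = 36.
Best is Rigel, Altair, and Deneb with total return 44.

44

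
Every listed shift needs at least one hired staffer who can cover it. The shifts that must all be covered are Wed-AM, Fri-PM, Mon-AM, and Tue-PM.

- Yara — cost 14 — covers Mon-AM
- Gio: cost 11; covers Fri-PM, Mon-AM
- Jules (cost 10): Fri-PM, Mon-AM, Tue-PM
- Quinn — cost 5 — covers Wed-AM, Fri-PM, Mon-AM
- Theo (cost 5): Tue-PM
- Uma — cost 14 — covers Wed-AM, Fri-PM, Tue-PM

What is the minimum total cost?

10

Choose Quinn and Theo: together they cover Wed-AM, Fri-PM, Mon-AM, Tue-PM — every shift.
Total cost: 5 + 5 = 10.
No cover costs less than 10.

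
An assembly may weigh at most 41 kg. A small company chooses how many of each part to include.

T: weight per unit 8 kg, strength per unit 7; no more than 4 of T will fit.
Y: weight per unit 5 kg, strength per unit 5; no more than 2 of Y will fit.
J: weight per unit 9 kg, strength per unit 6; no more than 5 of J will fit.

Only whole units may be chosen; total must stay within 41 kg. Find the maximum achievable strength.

34

This is a bounded integer knapsack.
4×T and 1×J: weight 41 ≤ 41, strength 4·7 + 1·6 = 34.
4×T and 1×Y: weight 37 ≤ 41, strength 4·7 + 1·5 = 33.
Best is 34.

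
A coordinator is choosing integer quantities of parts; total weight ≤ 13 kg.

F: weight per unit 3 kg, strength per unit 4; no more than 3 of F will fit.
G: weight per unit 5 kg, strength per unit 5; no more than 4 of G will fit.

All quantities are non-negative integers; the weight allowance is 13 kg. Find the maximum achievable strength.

14

This is a bounded integer knapsack.
1×F and 2×G: weight 13 ≤ 13, strength 1·4 + 2·5 = 14.
2×F and 1×G: weight 11 ≤ 13, strength 2·4 + 1·5 = 13.
Best is 14.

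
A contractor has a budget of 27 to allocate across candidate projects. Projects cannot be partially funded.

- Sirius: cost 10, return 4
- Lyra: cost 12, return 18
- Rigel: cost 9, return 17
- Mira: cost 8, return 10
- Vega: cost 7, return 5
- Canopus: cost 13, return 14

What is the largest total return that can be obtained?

35

Rigel + Mira + Vega: cost 9 + 8 + 7 = 24 ≤ 27, return 17 + 10 + 5 = 32.
Lyra + Mira + Vega: cost 12 + 8 + 7 = 27 ≤ 27, return 18 + 10 + 5 = 33.
Lyra + Rigel: cost 12 + 9 = 21 ≤ 27, return 18 + 17 = 35.
Best is Lyra and Rigel with total return 35.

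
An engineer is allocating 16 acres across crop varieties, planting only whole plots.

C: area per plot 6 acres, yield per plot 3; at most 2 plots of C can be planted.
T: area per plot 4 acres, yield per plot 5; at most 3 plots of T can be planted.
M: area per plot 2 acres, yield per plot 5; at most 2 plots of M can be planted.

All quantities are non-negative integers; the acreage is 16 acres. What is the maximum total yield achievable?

M has the best ratio (5/2); taking only M gives at most 2×5 = 10 (stopped by the supply cap of 2).
Mixing does better — 3×T and 2×M: area 16 ≤ 16, yield 3·5 + 2·5 = 25.

25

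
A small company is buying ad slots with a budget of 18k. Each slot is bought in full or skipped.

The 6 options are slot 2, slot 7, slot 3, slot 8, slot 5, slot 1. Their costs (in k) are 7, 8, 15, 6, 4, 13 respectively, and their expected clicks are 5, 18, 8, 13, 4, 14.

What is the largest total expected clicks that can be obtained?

35

This is a 0-1 knapsack instance.
Take slot 7, slot 8, and slot 5: cost 8 + 6 + 4 = 18 ≤ 18, expected clicks 18 + 13 + 4 = 35.
No other feasible combination does better.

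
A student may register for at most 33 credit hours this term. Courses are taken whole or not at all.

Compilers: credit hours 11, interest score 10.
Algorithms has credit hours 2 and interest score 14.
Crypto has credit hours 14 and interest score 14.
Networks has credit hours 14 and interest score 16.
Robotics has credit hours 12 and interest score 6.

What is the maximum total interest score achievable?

Treat it as a binary knapsack problem.
Allowing fractional choices, the relaxed optimum would be about 46.7, but courses are indivisible.
Algorithms + Crypto + Networks: credit hours 2 + 14 + 14 = 30 ≤ 33, interest score 14 + 14 + 16 = 44.
Compilers + Algorithms + Networks: credit hours 11 + 2 + 14 = 27 ≤ 33, interest score 10 + 14 + 16 = 40.
Best is Algorithms, Crypto, and Networks with total interest score 44.

44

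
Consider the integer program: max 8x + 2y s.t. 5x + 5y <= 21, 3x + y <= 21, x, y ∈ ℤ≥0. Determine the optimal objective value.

The continuous relaxation peaks at (4.2, 0) with value 33.60; rounding to a feasible lattice point costs some objective.
(x,y)=(4,0): 5·4+5·0=20≤21, 3·4+1·0=12≤21, objective 32.
(x,y)=(3,1): 5·3+5·1=20≤21, 3·3+1·1=10≤21, objective 26.
(x,y)=(3,0): 5·3+5·0=15≤21, 3·3+1·0=9≤21, objective 24.
The best lattice point is (4,0), giving 32.

32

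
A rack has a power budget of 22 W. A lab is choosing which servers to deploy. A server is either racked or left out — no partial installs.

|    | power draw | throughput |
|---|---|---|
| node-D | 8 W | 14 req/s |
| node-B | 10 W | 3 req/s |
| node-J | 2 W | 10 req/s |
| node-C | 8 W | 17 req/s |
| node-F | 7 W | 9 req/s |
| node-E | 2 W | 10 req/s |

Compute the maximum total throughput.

node-D + node-J + node-F + node-E: power draw 8 + 2 + 7 + 2 = 19 ≤ 22, throughput 14 + 10 + 9 + 10 = 43.
node-J + node-C + node-F + node-E: power draw 2 + 8 + 7 + 2 = 19 ≤ 22, throughput 10 + 17 + 9 + 10 = 46.
node-D + node-J + node-C + node-E: power draw 8 + 2 + 8 + 2 = 20 ≤ 22, throughput 14 + 10 + 17 + 10 = 51.
Best is node-D, node-J, node-C, and node-E with total throughput 51.

51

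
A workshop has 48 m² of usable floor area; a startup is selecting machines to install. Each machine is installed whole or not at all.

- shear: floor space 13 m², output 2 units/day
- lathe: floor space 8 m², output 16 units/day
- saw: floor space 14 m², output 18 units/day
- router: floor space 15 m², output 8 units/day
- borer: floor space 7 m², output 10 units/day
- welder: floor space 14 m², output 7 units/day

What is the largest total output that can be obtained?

52

This is a 0-1 knapsack instance.
lathe + saw + borer + welder: floor space 8 + 14 + 7 + 14 = 43 ≤ 48, output 16 + 18 + 10 + 7 = 51.
lathe + saw + router + borer: floor space 8 + 14 + 15 + 7 = 44 ≤ 48, output 16 + 18 + 8 + 10 = 52.
shear + lathe + saw + borer: floor space 13 + 8 + 14 + 7 = 42 ≤ 48, output 2 + 16 + 18 + 10 = 46.
Best is lathe, saw, router, and borer with total output 52.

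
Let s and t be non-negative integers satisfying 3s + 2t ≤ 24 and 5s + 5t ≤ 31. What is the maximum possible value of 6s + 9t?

54

(s,t)=(0,6): 3·0+2·6=12≤24, 5·0+5·6=30≤31, objective 54.
(s,t)=(1,5): 3·1+2·5=13≤24, 5·1+5·5=30≤31, objective 51.
(s,t)=(0,5): 3·0+2·5=10≤24, 5·0+5·5=25≤31, objective 45.
The best lattice point is (0,6), giving 54.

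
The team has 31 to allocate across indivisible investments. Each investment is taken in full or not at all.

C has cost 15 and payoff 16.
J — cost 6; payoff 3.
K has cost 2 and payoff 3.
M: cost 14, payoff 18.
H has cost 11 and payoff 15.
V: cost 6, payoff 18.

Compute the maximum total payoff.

M + H + V: cost 14 + 11 + 6 = 31 ≤ 31, payoff 18 + 15 + 18 = 51.
C + J + K + V: cost 15 + 6 + 2 + 6 = 29 ≤ 31, payoff 16 + 3 + 3 + 18 = 40.
J + K + M + V: cost 6 + 2 + 14 + 6 = 28 ≤ 31, payoff 3 + 3 + 18 + 18 = 42.
Best is M, H, and V with total payoff 51.

51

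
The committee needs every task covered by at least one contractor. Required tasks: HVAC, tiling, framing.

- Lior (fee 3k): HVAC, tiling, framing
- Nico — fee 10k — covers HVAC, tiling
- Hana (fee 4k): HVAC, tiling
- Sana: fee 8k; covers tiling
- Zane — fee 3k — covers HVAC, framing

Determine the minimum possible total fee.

3

Lior alone covers HVAC, tiling, framing — every task.
Total fee: 3.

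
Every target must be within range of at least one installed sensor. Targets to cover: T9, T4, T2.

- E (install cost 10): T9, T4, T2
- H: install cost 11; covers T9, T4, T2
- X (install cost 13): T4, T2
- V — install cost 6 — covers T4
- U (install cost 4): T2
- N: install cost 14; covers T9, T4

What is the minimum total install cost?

This is an integer covering problem.
E alone covers T9, T4, T2 — every target.
Total install cost: 10.
No cover costs less than 10.

10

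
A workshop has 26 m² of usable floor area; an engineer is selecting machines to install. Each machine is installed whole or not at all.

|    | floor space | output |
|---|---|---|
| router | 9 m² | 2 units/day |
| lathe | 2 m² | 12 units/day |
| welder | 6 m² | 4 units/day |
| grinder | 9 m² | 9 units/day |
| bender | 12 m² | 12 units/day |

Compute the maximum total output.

33

Allowing fractional choices, the relaxed optimum would be about 35.0, but machines are indivisible.
lathe + grinder + bender: floor space 2 + 9 + 12 = 23 ≤ 26, output 12 + 9 + 12 = 33.
router + lathe + welder + grinder: floor space 9 + 2 + 6 + 9 = 26 ≤ 26, output 2 + 12 + 4 + 9 = 27.
lathe + welder + bender: floor space 2 + 6 + 12 = 20 ≤ 26, output 12 + 4 + 12 = 28.
Best is lathe, grinder, and bender with total output 33.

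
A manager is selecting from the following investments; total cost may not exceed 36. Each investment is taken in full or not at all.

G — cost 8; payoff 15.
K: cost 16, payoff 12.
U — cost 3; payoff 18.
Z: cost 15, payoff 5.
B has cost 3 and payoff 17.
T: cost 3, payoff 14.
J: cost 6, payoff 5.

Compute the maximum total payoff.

Allowing fractional choices, the relaxed optimum would be about 78.8, but investments are indivisible.
G + U + Z + B + T: cost 8 + 3 + 15 + 3 + 3 = 32 ≤ 36, payoff 15 + 18 + 5 + 17 + 14 = 69.
G + U + B + T + J: cost 8 + 3 + 3 + 3 + 6 = 23 ≤ 36, payoff 15 + 18 + 17 + 14 + 5 = 69.
G + K + U + B + T: cost 8 + 16 + 3 + 3 + 3 = 33 ≤ 36, payoff 15 + 12 + 18 + 17 + 14 = 76.
Best is G, K, U, B, and T with total payoff 76.

76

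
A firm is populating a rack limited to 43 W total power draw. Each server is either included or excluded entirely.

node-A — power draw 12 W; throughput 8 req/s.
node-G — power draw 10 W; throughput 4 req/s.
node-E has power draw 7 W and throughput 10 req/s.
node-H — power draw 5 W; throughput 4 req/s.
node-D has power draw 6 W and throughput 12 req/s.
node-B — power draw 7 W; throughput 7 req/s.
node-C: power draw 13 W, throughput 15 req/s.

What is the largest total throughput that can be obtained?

49

Take node-A, node-E, node-H, node-D, and node-C: power draw 12 + 7 + 5 + 6 + 13 = 43 ≤ 43, throughput 8 + 10 + 4 + 12 + 15 = 49.
No other feasible combination does better.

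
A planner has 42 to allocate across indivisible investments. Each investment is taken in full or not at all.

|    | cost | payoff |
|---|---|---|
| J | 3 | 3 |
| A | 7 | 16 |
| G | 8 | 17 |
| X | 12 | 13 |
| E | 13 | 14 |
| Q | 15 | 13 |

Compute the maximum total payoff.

Take A, G, X, and E: cost 7 + 8 + 12 + 13 = 40 ≤ 42, payoff 16 + 17 + 13 + 14 = 60.
No other feasible combination does better.

60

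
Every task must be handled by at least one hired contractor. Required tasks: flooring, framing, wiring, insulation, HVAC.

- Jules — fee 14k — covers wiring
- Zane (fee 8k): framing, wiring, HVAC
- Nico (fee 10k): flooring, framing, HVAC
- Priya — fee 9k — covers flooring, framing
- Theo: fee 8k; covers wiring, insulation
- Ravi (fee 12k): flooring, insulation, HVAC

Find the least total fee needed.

18

This is an integer covering problem.
Choose Nico and Theo: together they cover flooring, framing, wiring, insulation, HVAC — every task.
Total fee: 10 + 8 = 18.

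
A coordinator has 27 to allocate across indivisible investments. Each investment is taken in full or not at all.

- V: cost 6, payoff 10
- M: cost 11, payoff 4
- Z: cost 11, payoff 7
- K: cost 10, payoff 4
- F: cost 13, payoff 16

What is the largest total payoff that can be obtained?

Allowing fractional choices, the relaxed optimum would be about 31.1, but investments are indivisible.
Z + F: cost 11 + 13 = 24 ≤ 27, payoff 7 + 16 = 23.
V + F: cost 6 + 13 = 19 ≤ 27, payoff 10 + 16 = 26.
Best is V and F with total payoff 26.

26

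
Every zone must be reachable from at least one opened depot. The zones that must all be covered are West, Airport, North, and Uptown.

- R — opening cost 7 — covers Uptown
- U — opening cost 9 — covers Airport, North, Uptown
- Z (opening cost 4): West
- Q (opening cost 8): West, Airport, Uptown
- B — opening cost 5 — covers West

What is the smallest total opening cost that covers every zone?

13

The greedy cost-per-new-zone heuristic would pick Q and U for 17, but a cheaper cover exists.
Choose U and Z: together they cover West, Airport, North, Uptown — every zone.
Total opening cost: 9 + 4 = 13.
No cover costs less than 13.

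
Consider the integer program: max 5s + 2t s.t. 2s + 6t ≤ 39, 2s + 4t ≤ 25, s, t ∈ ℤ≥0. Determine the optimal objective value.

Relaxing integrality, the LP optimum is 62.50 at (s,t) = (12.5, 0), which is not an integer point.
(s,t)=(12,0): 2·12+6·0=24≤39, 2·12+4·0=24≤25, objective 60.
(s,t)=(11,0): 2·11+6·0=22≤39, 2·11+4·0=22≤25, objective 55.
No feasible integer point exceeds 60.

60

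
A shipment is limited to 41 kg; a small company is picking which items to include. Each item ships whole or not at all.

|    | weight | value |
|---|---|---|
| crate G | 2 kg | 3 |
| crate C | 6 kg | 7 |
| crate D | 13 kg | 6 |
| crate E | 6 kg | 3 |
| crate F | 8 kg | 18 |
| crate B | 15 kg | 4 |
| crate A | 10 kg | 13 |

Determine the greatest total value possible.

47

This is a 0-1 knapsack instance.
Take crate G, crate C, crate D, crate F, and crate A: weight 2 + 6 + 13 + 8 + 10 = 39 ≤ 41, value 3 + 7 + 6 + 18 + 13 = 47.
No other feasible combination does better.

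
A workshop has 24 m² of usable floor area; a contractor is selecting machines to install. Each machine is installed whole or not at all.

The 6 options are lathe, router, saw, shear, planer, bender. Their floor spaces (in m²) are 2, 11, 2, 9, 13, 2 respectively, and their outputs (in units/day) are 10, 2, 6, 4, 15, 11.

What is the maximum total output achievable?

42

This is an integer program with binary decision variables.
Allowing fractional choices, the relaxed optimum would be about 44.2, but machines are indivisible.
lathe + planer + bender: floor space 2 + 13 + 2 = 17 ≤ 24, output 10 + 15 + 11 = 36.
lathe + saw + planer + bender: floor space 2 + 2 + 13 + 2 = 19 ≤ 24, output 10 + 6 + 15 + 11 = 42.
Best is lathe, saw, planer, and bender with total output 42.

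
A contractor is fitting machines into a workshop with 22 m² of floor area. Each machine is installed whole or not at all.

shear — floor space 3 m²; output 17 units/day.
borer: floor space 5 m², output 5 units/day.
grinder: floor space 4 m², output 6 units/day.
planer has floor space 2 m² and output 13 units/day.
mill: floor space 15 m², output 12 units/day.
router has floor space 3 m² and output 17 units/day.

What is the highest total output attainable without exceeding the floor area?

This is an integer program with binary decision variables.
Take shear, borer, grinder, planer, and router: floor space 3 + 5 + 4 + 2 + 3 = 17 ≤ 22, output 17 + 5 + 6 + 13 + 17 = 58.
No other feasible combination does better.

58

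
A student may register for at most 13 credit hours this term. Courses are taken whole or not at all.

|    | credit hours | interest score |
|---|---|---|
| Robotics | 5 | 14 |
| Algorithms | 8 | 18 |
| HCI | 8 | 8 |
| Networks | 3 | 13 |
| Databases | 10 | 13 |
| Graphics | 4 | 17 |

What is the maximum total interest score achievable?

Allowing fractional choices, the relaxed optimum would be about 46.2, but courses are indivisible.
Algorithms + Graphics: credit hours 8 + 4 = 12 ≤ 13, interest score 18 + 17 = 35.
Robotics + Networks + Graphics: credit hours 5 + 3 + 4 = 12 ≤ 13, interest score 14 + 13 + 17 = 44.
Best is Robotics, Networks, and Graphics with total interest score 44.

44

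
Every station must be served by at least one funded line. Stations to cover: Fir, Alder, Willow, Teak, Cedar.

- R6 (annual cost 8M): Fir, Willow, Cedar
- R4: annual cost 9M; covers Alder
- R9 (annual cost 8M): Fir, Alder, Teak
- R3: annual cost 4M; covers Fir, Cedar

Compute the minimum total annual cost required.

16

This is a weighted set-cover instance.
The greedy cost-per-new-station heuristic would pick R3, R9, and R6 for 20, but a cheaper cover exists.
Choose R6 and R9: together they cover Fir, Alder, Willow, Teak, Cedar — every station.
Total annual cost: 8 + 8 = 16.
No cover costs less than 16.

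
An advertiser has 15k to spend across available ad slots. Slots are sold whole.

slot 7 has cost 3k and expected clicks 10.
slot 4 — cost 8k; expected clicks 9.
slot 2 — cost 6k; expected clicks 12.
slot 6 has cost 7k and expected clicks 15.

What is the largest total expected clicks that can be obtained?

27

Allowing fractional choices, the relaxed optimum would be about 35.0, but ad slots are indivisible.
slot 7 + slot 6: cost 3 + 7 = 10 ≤ 15, expected clicks 10 + 15 = 25.
slot 2 + slot 6: cost 6 + 7 = 13 ≤ 15, expected clicks 12 + 15 = 27.
Best is slot 2 and slot 6 with total expected clicks 27.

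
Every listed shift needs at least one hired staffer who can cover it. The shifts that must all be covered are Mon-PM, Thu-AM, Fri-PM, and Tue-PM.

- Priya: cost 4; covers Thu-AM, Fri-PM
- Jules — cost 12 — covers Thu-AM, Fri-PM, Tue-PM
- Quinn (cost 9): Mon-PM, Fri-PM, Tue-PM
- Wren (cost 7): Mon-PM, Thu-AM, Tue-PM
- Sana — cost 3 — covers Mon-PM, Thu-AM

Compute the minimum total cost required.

The greedy cost-per-new-shift heuristic would pick Sana, Priya, and Wren for 14, but a cheaper cover exists.
Choose Priya and Wren: together they cover Mon-PM, Thu-AM, Fri-PM, Tue-PM — every shift.
Total cost: 4 + 7 = 11.
No cover costs less than 11.

11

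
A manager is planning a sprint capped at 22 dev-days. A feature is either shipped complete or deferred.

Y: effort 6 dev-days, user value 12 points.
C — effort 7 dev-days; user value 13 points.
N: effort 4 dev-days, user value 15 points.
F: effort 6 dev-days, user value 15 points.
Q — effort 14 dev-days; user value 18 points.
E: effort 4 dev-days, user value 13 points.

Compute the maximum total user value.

Y + C + N + E: effort 6 + 7 + 4 + 4 = 21 ≤ 22, user value 12 + 13 + 15 + 13 = 53.
Y + N + F + E: effort 6 + 4 + 6 + 4 = 20 ≤ 22, user value 12 + 15 + 15 + 13 = 55.
C + N + F + E: effort 7 + 4 + 6 + 4 = 21 ≤ 22, user value 13 + 15 + 15 + 13 = 56.
Best is C, N, F, and E with total user value 56.

56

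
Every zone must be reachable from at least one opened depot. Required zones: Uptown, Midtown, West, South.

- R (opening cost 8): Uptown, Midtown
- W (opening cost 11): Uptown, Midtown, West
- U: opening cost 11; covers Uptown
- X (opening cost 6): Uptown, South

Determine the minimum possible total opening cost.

This is an integer covering problem.
Choose W and X: together they cover Uptown, Midtown, West, South — every zone.
Total opening cost: 11 + 6 = 17.

17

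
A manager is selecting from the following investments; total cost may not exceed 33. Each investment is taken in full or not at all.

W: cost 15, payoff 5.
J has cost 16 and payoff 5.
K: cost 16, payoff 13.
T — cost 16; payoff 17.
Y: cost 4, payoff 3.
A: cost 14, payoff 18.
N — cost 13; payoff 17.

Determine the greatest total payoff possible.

38

T + Y + N: cost 16 + 4 + 13 = 33 ≤ 33, payoff 17 + 3 + 17 = 37.
Y + A + N: cost 4 + 14 + 13 = 31 ≤ 33, payoff 3 + 18 + 17 = 38.
A + N: cost 14 + 13 = 27 ≤ 33, payoff 18 + 17 = 35.
Best is Y, A, and N with total payoff 38.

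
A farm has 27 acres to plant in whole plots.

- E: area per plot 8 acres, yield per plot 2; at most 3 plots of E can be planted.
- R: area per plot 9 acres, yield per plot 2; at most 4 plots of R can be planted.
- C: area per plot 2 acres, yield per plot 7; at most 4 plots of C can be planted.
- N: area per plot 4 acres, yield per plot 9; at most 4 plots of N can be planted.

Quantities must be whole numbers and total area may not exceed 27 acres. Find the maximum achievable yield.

64

C has the best ratio (7/2); taking only C gives at most 4×7 = 28 (stopped by the supply cap of 4).
Mixing does better — 4×C and 4×N: area 24 ≤ 27, yield 4·7 + 4·9 = 64.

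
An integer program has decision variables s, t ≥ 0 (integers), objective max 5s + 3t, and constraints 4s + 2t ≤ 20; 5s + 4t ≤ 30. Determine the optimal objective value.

26

(s,t)=(4,2) is feasible, giving 26.
(s,t)=(3,3) is feasible, giving 24.
(s,t)=(4,1) is feasible, giving 23.
The best lattice point is (4,2), giving 26.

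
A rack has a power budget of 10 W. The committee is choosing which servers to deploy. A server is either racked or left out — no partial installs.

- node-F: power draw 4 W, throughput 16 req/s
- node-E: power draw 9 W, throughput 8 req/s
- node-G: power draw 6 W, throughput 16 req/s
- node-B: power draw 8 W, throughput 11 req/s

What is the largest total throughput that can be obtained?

node-F: power draw 4 ≤ 10, throughput 16.
node-F + node-G: power draw 4 + 6 = 10 ≤ 10, throughput 16 + 16 = 32.
Best is node-F and node-G with total throughput 32.

32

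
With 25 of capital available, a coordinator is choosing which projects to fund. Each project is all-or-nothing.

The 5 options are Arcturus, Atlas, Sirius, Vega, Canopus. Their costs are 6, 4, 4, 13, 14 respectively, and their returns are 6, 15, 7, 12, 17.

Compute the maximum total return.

39

Allowing fractional choices, the relaxed optimum would be about 42.0, but projects are indivisible.
Atlas + Sirius + Vega: cost 4 + 4 + 13 = 21 ≤ 25, return 15 + 7 + 12 = 34.
Atlas + Sirius + Canopus: cost 4 + 4 + 14 = 22 ≤ 25, return 15 + 7 + 17 = 39.
Arcturus + Atlas + Canopus: cost 6 + 4 + 14 = 24 ≤ 25, return 6 + 15 + 17 = 38.
Best is Atlas, Sirius, and Canopus with total return 39.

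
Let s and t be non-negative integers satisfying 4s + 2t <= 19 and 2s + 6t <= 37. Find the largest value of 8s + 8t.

Relaxing integrality, the LP optimum is 60.00 at (s,t) = (2, 5.5), which is not an integer point.
(s,t)=(2,5): 4·2+2·5=18≤19, 2·2+6·5=34≤37, objective 56.
(s,t)=(2,4): 4·2+2·4=16≤19, 2·2+6·4=28≤37, objective 48.
Maximum is 56 at (s,t)=(2,5).

56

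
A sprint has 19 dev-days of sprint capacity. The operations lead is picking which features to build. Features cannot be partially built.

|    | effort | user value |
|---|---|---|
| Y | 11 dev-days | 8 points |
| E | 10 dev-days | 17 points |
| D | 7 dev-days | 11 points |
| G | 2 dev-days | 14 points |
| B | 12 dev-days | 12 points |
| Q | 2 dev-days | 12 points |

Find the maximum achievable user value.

Take E, G, and Q: effort 10 + 2 + 2 = 14 ≤ 19, user value 17 + 14 + 12 = 43.
No other feasible combination does better.

43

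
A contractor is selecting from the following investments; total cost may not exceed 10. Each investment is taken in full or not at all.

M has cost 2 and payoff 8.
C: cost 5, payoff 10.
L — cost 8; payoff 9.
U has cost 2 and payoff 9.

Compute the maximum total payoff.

27

C + U: cost 5 + 2 = 7 ≤ 10, payoff 10 + 9 = 19.
M + C + U: cost 2 + 5 + 2 = 9 ≤ 10, payoff 8 + 10 + 9 = 27.
M + C: cost 2 + 5 = 7 ≤ 10, payoff 8 + 10 = 18.
Best is M, C, and U with total payoff 27.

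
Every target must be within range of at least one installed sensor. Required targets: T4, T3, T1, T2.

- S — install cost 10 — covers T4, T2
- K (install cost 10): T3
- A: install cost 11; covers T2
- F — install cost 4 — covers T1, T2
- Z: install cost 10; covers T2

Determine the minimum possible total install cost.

Choose S, K, and F: together they cover T4, T3, T1, T2 — every target.
Total install cost: 10 + 10 + 4 = 24.
No cover costs less than 24.

24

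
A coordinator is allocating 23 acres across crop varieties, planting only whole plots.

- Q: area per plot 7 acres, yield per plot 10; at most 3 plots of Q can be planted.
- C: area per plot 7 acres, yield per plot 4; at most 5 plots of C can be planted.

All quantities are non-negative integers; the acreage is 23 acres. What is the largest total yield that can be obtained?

Q has the best ratio (10/7); taking only Q gives at most 3×10 = 30 (stopped by the area limit).
Optimal: 3×Q: area 21 ≤ 23, yield 3·10 = 30.

30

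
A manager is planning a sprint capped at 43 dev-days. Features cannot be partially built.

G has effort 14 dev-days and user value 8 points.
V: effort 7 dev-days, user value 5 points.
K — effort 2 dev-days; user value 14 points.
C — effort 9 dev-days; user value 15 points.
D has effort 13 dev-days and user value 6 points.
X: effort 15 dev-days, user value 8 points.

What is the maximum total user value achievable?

45

Allowing fractional choices, the relaxed optimum would be about 47.9, but features are indivisible.
G + K + C + X: effort 14 + 2 + 9 + 15 = 40 ≤ 43, user value 8 + 14 + 15 + 8 = 45.
G + K + C + D: effort 14 + 2 + 9 + 13 = 38 ≤ 43, user value 8 + 14 + 15 + 6 = 43.
Best is G, K, C, and X with total user value 45.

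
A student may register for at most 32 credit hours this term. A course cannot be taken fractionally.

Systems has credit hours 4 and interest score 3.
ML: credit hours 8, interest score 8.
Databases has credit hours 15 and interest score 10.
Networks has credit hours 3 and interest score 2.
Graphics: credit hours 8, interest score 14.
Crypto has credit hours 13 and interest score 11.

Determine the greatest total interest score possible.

35

Take ML, Networks, Graphics, and Crypto: credit hours 8 + 3 + 8 + 13 = 32 ≤ 32, interest score 8 + 2 + 14 + 11 = 35.
No other feasible combination does better.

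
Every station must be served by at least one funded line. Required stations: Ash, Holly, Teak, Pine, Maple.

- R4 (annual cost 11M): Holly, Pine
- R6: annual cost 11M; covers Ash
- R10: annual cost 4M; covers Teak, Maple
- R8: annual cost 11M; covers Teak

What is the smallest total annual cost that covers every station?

26

Choose R4, R6, and R10: together they cover Ash, Holly, Teak, Pine, Maple — every station.
Total annual cost: 11 + 11 + 4 = 26.
No cover costs less than 26.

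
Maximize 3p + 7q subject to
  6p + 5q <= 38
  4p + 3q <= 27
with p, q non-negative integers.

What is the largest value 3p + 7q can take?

Relaxing integrality, the LP optimum is 53.20 at (p,q) = (0, 7.6), which is not an integer point.
(p,q)=(0,7): 6·0+5·7=35≤38, 4·0+3·7=21≤27, objective 49.
(p,q)=(1,6): 6·1+5·6=36≤38, 4·1+3·6=22≤27, objective 45.
(p,q)=(0,6): 6·0+5·6=30≤38, 4·0+3·6=18≤27, objective 42.
Maximum is 49 at (p,q)=(0,7).

49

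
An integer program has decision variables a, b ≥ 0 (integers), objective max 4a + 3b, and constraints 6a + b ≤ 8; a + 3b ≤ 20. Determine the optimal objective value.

18

The continuous relaxation peaks at (0.235, 6.59) with value 20.71; rounding to a feasible lattice point costs some objective.
(a,b)=(0,6): 6·0+1·6=6≤8, 1·0+3·6=18≤20, objective 18.
(a,b)=(0,5): 6·0+1·5=5≤8, 1·0+3·5=15≤20, objective 15.
No feasible integer point exceeds 18.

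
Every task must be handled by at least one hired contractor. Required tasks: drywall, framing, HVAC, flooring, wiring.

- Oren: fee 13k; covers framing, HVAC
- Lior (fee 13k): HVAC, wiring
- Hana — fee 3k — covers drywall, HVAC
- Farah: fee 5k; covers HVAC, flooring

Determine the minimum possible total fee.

This is a weighted set-cover instance.
Choose Oren, Lior, Hana, and Farah: together they cover drywall, framing, HVAC, flooring, wiring — every task.
Total fee: 13 + 13 + 3 + 5 = 34.
No cover costs less than 34.

34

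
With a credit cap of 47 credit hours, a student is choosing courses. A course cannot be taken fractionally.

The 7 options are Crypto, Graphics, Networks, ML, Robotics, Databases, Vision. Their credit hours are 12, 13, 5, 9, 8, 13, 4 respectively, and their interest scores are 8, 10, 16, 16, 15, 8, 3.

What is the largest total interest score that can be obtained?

65

Treat it as a binary knapsack problem.
Allowing fractional choices, the relaxed optimum would be about 65.3, but courses are indivisible.
Graphics + Networks + ML + Robotics + Vision: credit hours 13 + 5 + 9 + 8 + 4 = 39 ≤ 47, interest score 10 + 16 + 16 + 15 + 3 = 60.
Crypto + Graphics + Networks + ML + Robotics: credit hours 12 + 13 + 5 + 9 + 8 = 47 ≤ 47, interest score 8 + 10 + 16 + 16 + 15 = 65.
Crypto + Networks + ML + Robotics + Databases: credit hours 12 + 5 + 9 + 8 + 13 = 47 ≤ 47, interest score 8 + 16 + 16 + 15 + 8 = 63.
Best is Crypto, Graphics, Networks, ML, and Robotics with total interest score 65.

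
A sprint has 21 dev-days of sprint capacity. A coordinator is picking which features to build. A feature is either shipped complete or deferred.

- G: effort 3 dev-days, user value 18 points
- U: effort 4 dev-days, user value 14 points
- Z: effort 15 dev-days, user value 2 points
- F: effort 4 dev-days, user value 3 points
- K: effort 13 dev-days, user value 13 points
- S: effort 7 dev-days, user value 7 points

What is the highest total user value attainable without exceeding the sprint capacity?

G + U + F + S: effort 3 + 4 + 4 + 7 = 18 ≤ 21, user value 18 + 14 + 3 + 7 = 42.
G + U + K: effort 3 + 4 + 13 = 20 ≤ 21, user value 18 + 14 + 13 = 45.
Best is G, U, and K with total user value 45.

45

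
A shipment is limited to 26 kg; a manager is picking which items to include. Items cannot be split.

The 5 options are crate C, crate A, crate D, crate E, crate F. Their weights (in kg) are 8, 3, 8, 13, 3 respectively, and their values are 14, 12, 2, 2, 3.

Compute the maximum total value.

31

Allowing fractional choices, the relaxed optimum would be about 31.6, but items are indivisible.
crate C + crate A + crate D + crate F: weight 8 + 3 + 8 + 3 = 22 ≤ 26, value 14 + 12 + 2 + 3 = 31.
crate C + crate A + crate F: weight 8 + 3 + 3 = 14 ≤ 26, value 14 + 12 + 3 = 29.
crate C + crate A + crate D: weight 8 + 3 + 8 = 19 ≤ 26, value 14 + 12 + 2 = 28.
Best is crate C, crate A, crate D, and crate F with total value 31.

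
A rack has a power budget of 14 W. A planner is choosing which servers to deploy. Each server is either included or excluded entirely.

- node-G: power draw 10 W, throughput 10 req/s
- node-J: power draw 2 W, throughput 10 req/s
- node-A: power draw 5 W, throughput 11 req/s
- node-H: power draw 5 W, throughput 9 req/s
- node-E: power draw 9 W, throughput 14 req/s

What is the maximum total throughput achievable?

Treat it as a binary knapsack problem.
Allowing fractional choices, the relaxed optimum would be about 33.1, but servers are indivisible.
node-J + node-A + node-H: power draw 2 + 5 + 5 = 12 ≤ 14, throughput 10 + 11 + 9 = 30.
node-A + node-E: power draw 5 + 9 = 14 ≤ 14, throughput 11 + 14 = 25.
node-J + node-E: power draw 2 + 9 = 11 ≤ 14, throughput 10 + 14 = 24.
Best is node-J, node-A, and node-H with total throughput 30.

30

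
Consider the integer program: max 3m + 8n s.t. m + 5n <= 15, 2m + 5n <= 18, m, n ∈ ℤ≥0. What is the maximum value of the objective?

28

Relaxing integrality, the LP optimum is 28.20 at (m,n) = (3, 2.4), which is not an integer point.
(m,n)=(4,2): 1·4+5·2=14≤15, 2·4+5·2=18≤18, objective 28.
(m,n)=(3,2): 1·3+5·2=13≤15, 2·3+5·2=16≤18, objective 25.
(m,n)=(5,1): 1·5+5·1=10≤15, 2·5+5·1=15≤18, objective 23.
(m,n)=(2,2): 1·2+5·2=12≤15, 2·2+5·2=14≤18, objective 22.
Maximum is 28 at (m,n)=(4,2).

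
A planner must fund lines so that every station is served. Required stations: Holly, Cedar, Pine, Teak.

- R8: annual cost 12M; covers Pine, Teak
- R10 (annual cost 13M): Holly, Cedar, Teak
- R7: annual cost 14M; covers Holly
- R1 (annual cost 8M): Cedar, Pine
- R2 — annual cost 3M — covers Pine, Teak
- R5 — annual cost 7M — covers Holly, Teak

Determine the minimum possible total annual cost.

15

The greedy cost-per-new-station heuristic would pick R2 and R10 for 16, but a cheaper cover exists.
Choose R1 and R5: together they cover Holly, Cedar, Pine, Teak — every station.
Total annual cost: 8 + 7 = 15.
No cover costs less than 15.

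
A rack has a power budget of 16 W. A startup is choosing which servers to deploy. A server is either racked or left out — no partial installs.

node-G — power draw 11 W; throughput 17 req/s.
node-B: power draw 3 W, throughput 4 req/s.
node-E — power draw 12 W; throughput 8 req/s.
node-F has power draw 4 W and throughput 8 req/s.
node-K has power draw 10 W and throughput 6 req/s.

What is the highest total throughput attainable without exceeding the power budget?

Allowing fractional choices, the relaxed optimum would be about 26.3, but servers are indivisible.
node-G + node-F: power draw 11 + 4 = 15 ≤ 16, throughput 17 + 8 = 25.
node-G + node-B: power draw 11 + 3 = 14 ≤ 16, throughput 17 + 4 = 21.
Best is node-G and node-F with total throughput 25.

25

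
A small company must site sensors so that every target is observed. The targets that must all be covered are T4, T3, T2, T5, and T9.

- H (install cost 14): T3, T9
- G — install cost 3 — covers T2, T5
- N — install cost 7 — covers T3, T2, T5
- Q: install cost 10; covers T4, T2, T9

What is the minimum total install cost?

17

The greedy cost-per-new-target heuristic would pick G, Q, and N for 20, but a cheaper cover exists.
Choose N and Q: together they cover T4, T3, T2, T5, T9 — every target.
Total install cost: 7 + 10 = 17.
No cover costs less than 17.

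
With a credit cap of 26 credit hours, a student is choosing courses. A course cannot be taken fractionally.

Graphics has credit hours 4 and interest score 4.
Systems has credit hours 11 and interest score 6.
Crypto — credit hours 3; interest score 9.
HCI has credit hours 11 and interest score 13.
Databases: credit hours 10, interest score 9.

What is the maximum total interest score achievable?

31

Take Crypto, HCI, and Databases: credit hours 3 + 11 + 10 = 24 ≤ 26, interest score 9 + 13 + 9 = 31.
No other feasible combination does better.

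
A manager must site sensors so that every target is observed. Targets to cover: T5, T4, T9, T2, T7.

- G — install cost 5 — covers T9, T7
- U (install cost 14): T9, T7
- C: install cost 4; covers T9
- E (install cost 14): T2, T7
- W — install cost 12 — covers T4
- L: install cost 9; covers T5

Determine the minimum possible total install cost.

This is a weighted set-cover instance.
The greedy cost-per-new-target heuristic would pick G, L, W, and E for 40, but a cheaper cover exists.
Choose C, E, W, and L: together they cover T5, T4, T9, T2, T7 — every target.
Total install cost: 4 + 14 + 12 + 9 = 39.
No cover costs less than 39.

39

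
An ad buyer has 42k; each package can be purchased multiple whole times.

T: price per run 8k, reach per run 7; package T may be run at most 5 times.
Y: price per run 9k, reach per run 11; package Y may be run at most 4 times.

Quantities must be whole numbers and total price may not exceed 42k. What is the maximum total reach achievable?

44

This is a bounded integer knapsack.
Y has the best ratio (11/9); taking only Y gives at most 4×11 = 44 (stopped by the price limit).
Optimal: 4×Y: price 36 ≤ 42, reach 4·11 = 44.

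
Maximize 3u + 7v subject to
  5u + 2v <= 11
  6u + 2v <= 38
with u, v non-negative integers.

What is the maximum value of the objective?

35

(u,v)=(0,5): 5·0+2·5=10≤11, 6·0+2·5=10≤38, objective 35.
(u,v)=(0,4): 5·0+2·4=8≤11, 6·0+2·4=8≤38, objective 28.
Maximum is 35 at (u,v)=(0,5).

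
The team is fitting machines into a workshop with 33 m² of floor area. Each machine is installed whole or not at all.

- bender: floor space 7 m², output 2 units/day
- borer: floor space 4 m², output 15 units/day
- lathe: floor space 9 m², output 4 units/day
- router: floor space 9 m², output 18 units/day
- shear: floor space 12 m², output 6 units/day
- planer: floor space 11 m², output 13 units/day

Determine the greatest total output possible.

50

Treat it as a binary knapsack problem.
Allowing fractional choices, the relaxed optimum would be about 50.5, but machines are indivisible.
bender + borer + router + planer: floor space 7 + 4 + 9 + 11 = 31 ≤ 33, output 2 + 15 + 18 + 13 = 48.
borer + lathe + router + planer: floor space 4 + 9 + 9 + 11 = 33 ≤ 33, output 15 + 4 + 18 + 13 = 50.
borer + router + planer: floor space 4 + 9 + 11 = 24 ≤ 33, output 15 + 18 + 13 = 46.
Best is borer, lathe, router, and planer with total output 50.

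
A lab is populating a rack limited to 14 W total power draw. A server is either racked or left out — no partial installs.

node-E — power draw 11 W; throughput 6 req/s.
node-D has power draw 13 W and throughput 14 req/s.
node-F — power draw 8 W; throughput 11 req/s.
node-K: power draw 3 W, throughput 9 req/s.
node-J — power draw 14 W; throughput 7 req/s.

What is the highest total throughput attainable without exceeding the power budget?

Allowing fractional choices, the relaxed optimum would be about 23.2, but servers are indivisible.
node-E + node-K: power draw 11 + 3 = 14 ≤ 14, throughput 6 + 9 = 15.
node-D: power draw 13 ≤ 14, throughput 14.
node-F + node-K: power draw 8 + 3 = 11 ≤ 14, throughput 11 + 9 = 20.
Best is node-F and node-K with total throughput 20.

20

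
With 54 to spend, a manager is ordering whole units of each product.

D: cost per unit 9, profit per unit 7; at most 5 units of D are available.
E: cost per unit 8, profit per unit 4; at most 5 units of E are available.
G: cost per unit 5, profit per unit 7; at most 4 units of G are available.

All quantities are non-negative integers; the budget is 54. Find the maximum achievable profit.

50

2×D, 2×E, and 4×G: cost 54 ≤ 54, profit 2·7 + 2·4 + 4·7 = 50.
3×D and 4×G: cost 47 ≤ 54, profit 3·7 + 4·7 = 49.
Best is 50.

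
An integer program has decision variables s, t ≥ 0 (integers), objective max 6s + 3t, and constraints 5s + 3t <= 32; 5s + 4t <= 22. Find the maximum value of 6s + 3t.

24

(s,t)=(4,0) is feasible, giving 24.
(s,t)=(3,1) is feasible, giving 21.
(s,t)=(3,0) is feasible, giving 18.
The best lattice point is (4,0), giving 24.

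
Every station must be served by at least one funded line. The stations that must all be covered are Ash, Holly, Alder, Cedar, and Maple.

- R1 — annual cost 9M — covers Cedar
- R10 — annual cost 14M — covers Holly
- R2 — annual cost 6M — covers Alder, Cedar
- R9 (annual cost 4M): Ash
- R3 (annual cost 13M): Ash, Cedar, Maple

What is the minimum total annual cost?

33

This is an integer covering problem.
The greedy cost-per-new-station heuristic would pick R2, R9, R3, and R10 for 37, but a cheaper cover exists.
Choose R10, R2, and R3: together they cover Ash, Holly, Alder, Cedar, Maple — every station.
Total annual cost: 14 + 6 + 13 = 33.
No cover costs less than 33.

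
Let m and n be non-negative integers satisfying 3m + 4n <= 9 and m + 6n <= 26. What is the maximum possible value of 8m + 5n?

24

(m,n)=(3,0): 3·3+4·0=9≤9, 1·3+6·0=3≤26, objective 24.
(m,n)=(2,0): 3·2+4·0=6≤9, 1·2+6·0=2≤26, objective 16.
No feasible integer point exceeds 24.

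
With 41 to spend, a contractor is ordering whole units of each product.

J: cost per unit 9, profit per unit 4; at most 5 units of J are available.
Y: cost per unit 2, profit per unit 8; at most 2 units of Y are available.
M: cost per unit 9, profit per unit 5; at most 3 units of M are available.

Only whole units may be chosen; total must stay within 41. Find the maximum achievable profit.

35

2×J, 2×Y, and 2×M: cost 40 ≤ 41, profit 2·4 + 2·8 + 2·5 = 34.
1×J, 2×Y, and 3×M: cost 40 ≤ 41, profit 1·4 + 2·8 + 3·5 = 35.
Best is 35.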